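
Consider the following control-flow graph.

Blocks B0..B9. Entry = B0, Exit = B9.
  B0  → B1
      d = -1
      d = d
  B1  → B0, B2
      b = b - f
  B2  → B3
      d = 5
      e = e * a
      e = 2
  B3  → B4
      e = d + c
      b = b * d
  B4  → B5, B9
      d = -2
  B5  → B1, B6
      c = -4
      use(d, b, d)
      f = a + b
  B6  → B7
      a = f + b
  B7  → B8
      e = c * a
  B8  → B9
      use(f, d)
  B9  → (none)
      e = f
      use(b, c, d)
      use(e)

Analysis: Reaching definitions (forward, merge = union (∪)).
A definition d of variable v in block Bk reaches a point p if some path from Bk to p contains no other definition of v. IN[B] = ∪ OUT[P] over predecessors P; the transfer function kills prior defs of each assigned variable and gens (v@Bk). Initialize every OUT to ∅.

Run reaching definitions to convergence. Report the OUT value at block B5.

Answer: {b@B3, c@B5, d@B4, e@B3, f@B5}

Trace:
Converged values:
  B0:   IN={b@B1, c@B5, d@B0, d@B4, e@B3, f@B5}   OUT={b@B1, c@B5, d@B0, e@B3, f@B5}
  B1:   IN={b@B1, b@B3, c@B5, d@B0, d@B4, e@B3, f@B5}   OUT={b@B1, c@B5, d@B0, d@B4, e@B3, f@B5}
  B2:   IN={b@B1, c@B5, d@B0, d@B4, e@B3, f@B5}   OUT={b@B1, c@B5, d@B2, e@B2, f@B5}
  B3:   IN={b@B1, c@B5, d@B2, e@B2, f@B5}   OUT={b@B3, c@B5, d@B2, e@B3, f@B5}
  B4:   IN={b@B3, c@B5, d@B2, e@B3, f@B5}   OUT={b@B3, c@B5, d@B4, e@B3, f@B5}
  B5:   IN={b@B3, c@B5, d@B4, e@B3, f@B5}   OUT={b@B3, c@B5, d@B4, e@B3, f@B5}
  B6:   IN={b@B3, c@B5, d@B4, e@B3, f@B5}   OUT={a@B6, b@B3, c@B5, d@B4, e@B3, f@B5}
  B7:   IN={a@B6, b@B3, c@B5, d@B4, e@B3, f@B5}   OUT={a@B6, b@B3, c@B5, d@B4, e@B7, f@B5}
  B8:   IN={a@B6, b@B3, c@B5, d@B4, e@B7, f@B5}   OUT={a@B6, b@B3, c@B5, d@B4, e@B7, f@B5}
  B9:   IN={a@B6, b@B3, c@B5, d@B4, e@B3, e@B7, f@B5}   OUT={a@B6, b@B3, c@B5, d@B4, e@B9, f@B5}

Merge at B5: IN[B5] = OUT[B4] = {b@B3, c@B5, d@B4, e@B3, f@B5}
Applying B5's transfer function to that IN value gives OUT[B5] (row B5 above).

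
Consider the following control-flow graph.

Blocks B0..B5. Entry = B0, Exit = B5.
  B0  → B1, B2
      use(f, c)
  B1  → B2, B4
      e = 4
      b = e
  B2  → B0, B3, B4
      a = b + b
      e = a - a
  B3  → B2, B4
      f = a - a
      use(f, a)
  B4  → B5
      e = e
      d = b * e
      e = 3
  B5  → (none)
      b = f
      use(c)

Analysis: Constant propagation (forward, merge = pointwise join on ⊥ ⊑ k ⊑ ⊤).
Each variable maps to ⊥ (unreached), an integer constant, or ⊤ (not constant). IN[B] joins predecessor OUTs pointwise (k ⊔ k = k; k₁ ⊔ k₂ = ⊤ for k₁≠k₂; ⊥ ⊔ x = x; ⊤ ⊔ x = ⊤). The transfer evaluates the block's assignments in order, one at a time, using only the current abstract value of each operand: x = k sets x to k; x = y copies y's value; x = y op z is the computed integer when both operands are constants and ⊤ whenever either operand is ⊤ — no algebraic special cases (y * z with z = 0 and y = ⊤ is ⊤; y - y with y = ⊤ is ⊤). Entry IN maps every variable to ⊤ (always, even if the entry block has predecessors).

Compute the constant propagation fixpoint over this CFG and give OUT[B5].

Fixpoint table:
  B0:   IN=(all ⊤)   OUT=(all ⊤)
  B1:   IN=(all ⊤)   OUT={b:4, e:4; rest ⊤}
  B2:   IN=(all ⊤)   OUT=(all ⊤)
  B3:   IN=(all ⊤)   OUT=(all ⊤)
  B4:   IN=(all ⊤)   OUT={e:3; rest ⊤}
  B5:   IN={e:3; rest ⊤}   OUT={e:3; rest ⊤}

Merge at B5: IN[B5] = OUT[B4] = {a: ⊤, b: ⊤, c: ⊤, d: ⊤, e: 3, f: ⊤}
Applying B5's transfer function to that IN value gives OUT[B5] (row B5 above).

Answer: {a: ⊤, b: ⊤, c: ⊤, d: ⊤, e: 3, f: ⊤}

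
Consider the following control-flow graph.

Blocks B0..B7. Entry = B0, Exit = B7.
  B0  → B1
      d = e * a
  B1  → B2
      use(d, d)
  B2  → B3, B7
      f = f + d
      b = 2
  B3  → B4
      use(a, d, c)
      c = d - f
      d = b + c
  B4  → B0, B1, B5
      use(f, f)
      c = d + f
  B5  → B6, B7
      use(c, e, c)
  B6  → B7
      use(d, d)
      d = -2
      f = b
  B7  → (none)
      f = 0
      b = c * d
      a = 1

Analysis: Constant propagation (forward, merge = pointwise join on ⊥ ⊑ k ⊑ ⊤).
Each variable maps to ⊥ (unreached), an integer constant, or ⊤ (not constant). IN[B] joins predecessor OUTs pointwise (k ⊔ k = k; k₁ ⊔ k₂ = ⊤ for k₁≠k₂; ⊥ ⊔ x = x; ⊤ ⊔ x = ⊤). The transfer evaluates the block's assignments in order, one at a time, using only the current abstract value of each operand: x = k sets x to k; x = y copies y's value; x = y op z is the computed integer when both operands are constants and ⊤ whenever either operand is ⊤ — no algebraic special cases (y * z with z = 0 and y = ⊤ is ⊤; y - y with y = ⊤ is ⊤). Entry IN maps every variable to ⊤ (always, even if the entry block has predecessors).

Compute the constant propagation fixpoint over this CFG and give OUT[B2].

Converged values:
  B0:  IN=(all ⊤)  OUT=(all ⊤)
  B1:  IN=(all ⊤)  OUT=(all ⊤)
  B2:  IN=(all ⊤)  OUT={b:2; rest ⊤}
  B3:  IN={b:2; rest ⊤}  OUT={b:2; rest ⊤}
  B4:  IN={b:2; rest ⊤}  OUT={b:2; rest ⊤}
  B5:  IN={b:2; rest ⊤}  OUT={b:2; rest ⊤}
  B6:  IN={b:2; rest ⊤}  OUT={b:2, d:-2, f:2; rest ⊤}
  B7:  IN={b:2; rest ⊤}  OUT={a:1, f:0; rest ⊤}

Merge at B2: IN[B2] = OUT[B1] = {a: ⊤, b: ⊤, c: ⊤, d: ⊤, e: ⊤, f: ⊤}
Applying B2's transfer function to that IN value gives OUT[B2] (row B2 above).

Answer: {a: ⊤, b: 2, c: ⊤, d: ⊤, e: ⊤, f: ⊤}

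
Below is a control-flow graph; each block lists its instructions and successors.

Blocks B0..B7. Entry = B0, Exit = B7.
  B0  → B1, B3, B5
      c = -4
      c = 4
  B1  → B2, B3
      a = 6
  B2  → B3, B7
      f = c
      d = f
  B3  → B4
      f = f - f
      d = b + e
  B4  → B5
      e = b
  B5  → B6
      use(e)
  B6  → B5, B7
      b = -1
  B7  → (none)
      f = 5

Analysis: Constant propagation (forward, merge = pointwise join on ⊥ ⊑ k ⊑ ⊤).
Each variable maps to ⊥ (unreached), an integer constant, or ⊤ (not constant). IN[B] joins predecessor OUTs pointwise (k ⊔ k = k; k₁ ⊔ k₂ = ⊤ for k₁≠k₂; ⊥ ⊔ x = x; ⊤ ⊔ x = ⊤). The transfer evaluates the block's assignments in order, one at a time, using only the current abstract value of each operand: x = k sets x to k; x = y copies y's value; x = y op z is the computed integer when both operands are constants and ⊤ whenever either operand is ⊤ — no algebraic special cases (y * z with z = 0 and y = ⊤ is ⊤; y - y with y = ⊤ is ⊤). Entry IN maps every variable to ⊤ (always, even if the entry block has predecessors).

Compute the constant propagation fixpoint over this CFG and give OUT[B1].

Fixpoint table:
  B0:  IN=(all ⊤)  OUT={c:4; rest ⊤}
  B1:  IN={c:4; rest ⊤}  OUT={a:6, c:4; rest ⊤}
  B2:  IN={a:6, c:4; rest ⊤}  OUT={a:6, c:4, d:4, f:4; rest ⊤}
  B3:  IN={c:4; rest ⊤}  OUT={c:4; rest ⊤}
  B4:  IN={c:4; rest ⊤}  OUT={c:4; rest ⊤}
  B5:  IN={c:4; rest ⊤}  OUT={c:4; rest ⊤}
  B6:  IN={c:4; rest ⊤}  OUT={b:-1, c:4; rest ⊤}
  B7:  IN={c:4; rest ⊤}  OUT={c:4, f:5; rest ⊤}

Merge at B1: IN[B1] = OUT[B0] = {a: ⊤, b: ⊤, c: 4, d: ⊤, e: ⊤, f: ⊤}
Applying B1's transfer function to that IN value gives OUT[B1] (row B1 above).

Answer: {a: 6, b: ⊤, c: 4, d: ⊤, e: ⊤, f: ⊤}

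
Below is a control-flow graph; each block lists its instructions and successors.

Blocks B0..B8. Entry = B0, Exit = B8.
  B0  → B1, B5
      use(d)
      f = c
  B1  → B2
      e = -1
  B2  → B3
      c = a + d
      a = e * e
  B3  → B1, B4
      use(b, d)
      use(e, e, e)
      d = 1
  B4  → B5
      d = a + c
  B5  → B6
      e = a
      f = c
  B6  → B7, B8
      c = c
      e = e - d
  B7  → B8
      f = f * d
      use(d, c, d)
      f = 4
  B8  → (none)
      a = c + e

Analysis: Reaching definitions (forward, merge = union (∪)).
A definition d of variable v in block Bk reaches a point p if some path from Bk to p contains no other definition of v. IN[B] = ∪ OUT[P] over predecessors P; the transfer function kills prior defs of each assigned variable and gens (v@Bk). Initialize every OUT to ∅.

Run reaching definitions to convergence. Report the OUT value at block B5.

Answer: {a@B2, c@B2, d@B4, e@B5, f@B5}

Working:
Per-block solution:
  B0:   IN={}   OUT={f@B0}
  B1:   IN={a@B2, c@B2, d@B3, e@B1, f@B0}   OUT={a@B2, c@B2, d@B3, e@B1, f@B0}
  B2:   IN={a@B2, c@B2, d@B3, e@B1, f@B0}   OUT={a@B2, c@B2, d@B3, e@B1, f@B0}
  B3:   IN={a@B2, c@B2, d@B3, e@B1, f@B0}   OUT={a@B2, c@B2, d@B3, e@B1, f@B0}
  B4:   IN={a@B2, c@B2, d@B3, e@B1, f@B0}   OUT={a@B2, c@B2, d@B4, e@B1, f@B0}
  B5:   IN={a@B2, c@B2, d@B4, e@B1, f@B0}   OUT={a@B2, c@B2, d@B4, e@B5, f@B5}
  B6:   IN={a@B2, c@B2, d@B4, e@B5, f@B5}   OUT={a@B2, c@B6, d@B4, e@B6, f@B5}
  B7:   IN={a@B2, c@B6, d@B4, e@B6, f@B5}   OUT={a@B2, c@B6, d@B4, e@B6, f@B7}
  B8:   IN={a@B2, c@B6, d@B4, e@B6, f@B5, f@B7}   OUT={a@B8, c@B6, d@B4, e@B6, f@B5, f@B7}

Merge at B5: IN[B5] = OUT[B0] ⊔ OUT[B4] = {a@B2, c@B2, d@B4, e@B1, f@B0}
Applying B5's transfer function to that IN value gives OUT[B5] (row B5 above).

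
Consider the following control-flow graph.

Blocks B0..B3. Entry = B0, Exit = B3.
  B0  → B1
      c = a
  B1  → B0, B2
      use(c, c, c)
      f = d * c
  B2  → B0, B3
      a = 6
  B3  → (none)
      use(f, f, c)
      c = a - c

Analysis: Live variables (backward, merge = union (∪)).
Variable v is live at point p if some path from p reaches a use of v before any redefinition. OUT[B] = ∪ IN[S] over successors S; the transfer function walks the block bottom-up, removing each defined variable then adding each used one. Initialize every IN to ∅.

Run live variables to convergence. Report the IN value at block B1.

Converged values:
  B0:  IN={a, d}  OUT={a, c, d}
  B1:  IN={a, c, d}  OUT={a, c, d, f}
  B2:  IN={c, d, f}  OUT={a, c, d, f}
  B3:  IN={a, c, f}  OUT={}

Merge at B1: OUT[B1] = IN[B0] ⊔ IN[B2] = {a, c, d, f}
Applying B1's transfer function to that OUT value gives IN[B1] (row B1 above).

Answer: {a, c, d}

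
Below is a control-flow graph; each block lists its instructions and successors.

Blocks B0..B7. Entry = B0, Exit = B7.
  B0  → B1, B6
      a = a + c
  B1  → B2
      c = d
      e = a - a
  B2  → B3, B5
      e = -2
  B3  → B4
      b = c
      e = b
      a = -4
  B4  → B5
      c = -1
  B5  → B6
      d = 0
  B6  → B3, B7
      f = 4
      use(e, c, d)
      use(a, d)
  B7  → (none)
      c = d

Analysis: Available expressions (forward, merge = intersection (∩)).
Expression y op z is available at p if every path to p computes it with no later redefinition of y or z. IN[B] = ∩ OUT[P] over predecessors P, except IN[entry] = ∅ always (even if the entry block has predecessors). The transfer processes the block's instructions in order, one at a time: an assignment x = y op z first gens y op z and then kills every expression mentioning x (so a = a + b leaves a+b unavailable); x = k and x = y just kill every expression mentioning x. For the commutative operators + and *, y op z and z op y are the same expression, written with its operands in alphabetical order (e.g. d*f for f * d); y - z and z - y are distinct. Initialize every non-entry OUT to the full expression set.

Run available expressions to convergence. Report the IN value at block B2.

Fixpoint table:
  B0:   IN={}   OUT={}
  B1:   IN={}   OUT={a-a}
  B2:   IN={a-a}   OUT={a-a}
  B3:   IN={}   OUT={}
  B4:   IN={}   OUT={}
  B5:   IN={}   OUT={}
  B6:   IN={}   OUT={}
  B7:   IN={}   OUT={}

Merge at B2: IN[B2] = OUT[B1] = {a-a}

Answer: {a-a}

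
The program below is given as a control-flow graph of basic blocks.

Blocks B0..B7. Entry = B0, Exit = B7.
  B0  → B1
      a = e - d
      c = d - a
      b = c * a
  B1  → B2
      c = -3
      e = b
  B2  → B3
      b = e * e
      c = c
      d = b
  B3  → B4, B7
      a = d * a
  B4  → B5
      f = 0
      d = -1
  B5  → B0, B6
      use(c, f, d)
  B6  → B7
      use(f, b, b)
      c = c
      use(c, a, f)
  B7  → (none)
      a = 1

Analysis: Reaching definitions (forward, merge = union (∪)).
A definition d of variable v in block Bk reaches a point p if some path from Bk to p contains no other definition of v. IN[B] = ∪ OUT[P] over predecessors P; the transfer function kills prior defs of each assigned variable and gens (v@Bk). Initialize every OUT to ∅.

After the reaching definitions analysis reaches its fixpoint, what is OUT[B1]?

Converged values:
  B0: | IN={a@B3, b@B2, c@B2, d@B4, e@B1, f@B4} | OUT={a@B0, b@B0, c@B0, d@B4, e@B1, f@B4}
  B1: | IN={a@B0, b@B0, c@B0, d@B4, e@B1, f@B4} | OUT={a@B0, b@B0, c@B1, d@B4, e@B1, f@B4}
  B2: | IN={a@B0, b@B0, c@B1, d@B4, e@B1, f@B4} | OUT={a@B0, b@B2, c@B2, d@B2, e@B1, f@B4}
  B3: | IN={a@B0, b@B2, c@B2, d@B2, e@B1, f@B4} | OUT={a@B3, b@B2, c@B2, d@B2, e@B1, f@B4}
  B4: | IN={a@B3, b@B2, c@B2, d@B2, e@B1, f@B4} | OUT={a@B3, b@B2, c@B2, d@B4, e@B1, f@B4}
  B5: | IN={a@B3, b@B2, c@B2, d@B4, e@B1, f@B4} | OUT={a@B3, b@B2, c@B2, d@B4, e@B1, f@B4}
  B6: | IN={a@B3, b@B2, c@B2, d@B4, e@B1, f@B4} | OUT={a@B3, b@B2, c@B6, d@B4, e@B1, f@B4}
  B7: | IN={a@B3, b@B2, c@B2, c@B6, d@B2, d@B4, e@B1, f@B4} | OUT={a@B7, b@B2, c@B2, c@B6, d@B2, d@B4, e@B1, f@B4}

Merge at B1: IN[B1] = OUT[B0] = {a@B0, b@B0, c@B0, d@B4, e@B1, f@B4}
Applying B1's transfer function to that IN value gives OUT[B1] (row B1 above).

Answer: {a@B0, b@B0, c@B1, d@B4, e@B1, f@B4}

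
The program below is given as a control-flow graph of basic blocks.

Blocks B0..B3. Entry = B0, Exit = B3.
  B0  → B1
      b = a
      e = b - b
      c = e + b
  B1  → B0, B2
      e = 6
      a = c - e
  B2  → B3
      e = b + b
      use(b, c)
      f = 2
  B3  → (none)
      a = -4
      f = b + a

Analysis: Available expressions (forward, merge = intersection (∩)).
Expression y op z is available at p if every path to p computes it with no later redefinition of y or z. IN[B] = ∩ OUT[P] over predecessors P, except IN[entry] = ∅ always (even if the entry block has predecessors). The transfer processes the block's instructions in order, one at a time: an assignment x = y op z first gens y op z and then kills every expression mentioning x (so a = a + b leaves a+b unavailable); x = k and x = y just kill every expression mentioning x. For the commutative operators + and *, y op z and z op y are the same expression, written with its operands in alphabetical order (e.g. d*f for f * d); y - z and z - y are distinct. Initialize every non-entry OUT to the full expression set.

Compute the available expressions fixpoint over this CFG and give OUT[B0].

Answer: {b+e, b-b}

Derivation:
Converged values:
  B0:   IN={}   OUT={b+e, b-b}
  B1:   IN={b+e, b-b}   OUT={b-b, c-e}
  B2:   IN={b-b, c-e}   OUT={b+b, b-b}
  B3:   IN={b+b, b-b}   OUT={a+b, b+b, b-b}

Merge at B0 (entry node, so the boundary value {} is joined with the incoming edge(s)): IN[B0] = {} ∩ OUT[B1] = {}
Applying B0's transfer function to that IN value gives OUT[B0] (row B0 above).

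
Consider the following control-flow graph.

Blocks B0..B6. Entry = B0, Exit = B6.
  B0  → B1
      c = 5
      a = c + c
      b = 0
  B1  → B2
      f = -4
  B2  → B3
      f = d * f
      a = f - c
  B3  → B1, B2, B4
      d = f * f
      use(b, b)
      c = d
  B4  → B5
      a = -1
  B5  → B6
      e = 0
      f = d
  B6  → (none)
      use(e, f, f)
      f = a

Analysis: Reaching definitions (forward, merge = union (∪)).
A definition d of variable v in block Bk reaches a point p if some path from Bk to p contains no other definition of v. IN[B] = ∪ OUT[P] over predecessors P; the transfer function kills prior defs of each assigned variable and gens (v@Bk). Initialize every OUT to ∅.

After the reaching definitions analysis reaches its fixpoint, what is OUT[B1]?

Fixpoint table:
  B0: | IN={} | OUT={a@B0, b@B0, c@B0}
  B1: | IN={a@B0, a@B2, b@B0, c@B0, c@B3, d@B3, f@B2} | OUT={a@B0, a@B2, b@B0, c@B0, c@B3, d@B3, f@B1}
  B2: | IN={a@B0, a@B2, b@B0, c@B0, c@B3, d@B3, f@B1, f@B2} | OUT={a@B2, b@B0, c@B0, c@B3, d@B3, f@B2}
  B3: | IN={a@B2, b@B0, c@B0, c@B3, d@B3, f@B2} | OUT={a@B2, b@B0, c@B3, d@B3, f@B2}
  B4: | IN={a@B2, b@B0, c@B3, d@B3, f@B2} | OUT={a@B4, b@B0, c@B3, d@B3, f@B2}
  B5: | IN={a@B4, b@B0, c@B3, d@B3, f@B2} | OUT={a@B4, b@B0, c@B3, d@B3, e@B5, f@B5}
  B6: | IN={a@B4, b@B0, c@B3, d@B3, e@B5, f@B5} | OUT={a@B4, b@B0, c@B3, d@B3, e@B5, f@B6}

Merge at B1: IN[B1] = OUT[B0] ⊔ OUT[B3] = {a@B0, a@B2, b@B0, c@B0, c@B3, d@B3, f@B2}
Applying B1's transfer function to that IN value gives OUT[B1] (row B1 above).

Answer: {a@B0, a@B2, b@B0, c@B0, c@B3, d@B3, f@B1}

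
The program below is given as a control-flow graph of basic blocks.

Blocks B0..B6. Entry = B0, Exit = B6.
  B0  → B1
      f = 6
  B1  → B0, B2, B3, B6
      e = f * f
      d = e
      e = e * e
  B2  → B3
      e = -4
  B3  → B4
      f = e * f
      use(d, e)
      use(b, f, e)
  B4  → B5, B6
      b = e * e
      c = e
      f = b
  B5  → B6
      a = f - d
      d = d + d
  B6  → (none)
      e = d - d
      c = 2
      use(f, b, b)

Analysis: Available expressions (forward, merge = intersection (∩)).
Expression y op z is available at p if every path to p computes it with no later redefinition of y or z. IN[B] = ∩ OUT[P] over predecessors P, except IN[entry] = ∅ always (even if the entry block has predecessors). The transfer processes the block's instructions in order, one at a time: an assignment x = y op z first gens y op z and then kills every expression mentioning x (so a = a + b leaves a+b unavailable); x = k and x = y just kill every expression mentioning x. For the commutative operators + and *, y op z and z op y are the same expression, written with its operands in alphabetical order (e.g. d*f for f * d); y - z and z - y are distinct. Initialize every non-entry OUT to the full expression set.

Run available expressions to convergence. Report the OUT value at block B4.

Answer: {e*e}

Trace:
Fixpoint table:
  B0:  IN={}  OUT={}
  B1:  IN={}  OUT={f*f}
  B2:  IN={f*f}  OUT={f*f}
  B3:  IN={f*f}  OUT={}
  B4:  IN={}  OUT={e*e}
  B5:  IN={e*e}  OUT={e*e}
  B6:  IN={}  OUT={d-d}

Merge at B4: IN[B4] = OUT[B3] = {}
Applying B4's transfer function to that IN value gives OUT[B4] (row B4 above).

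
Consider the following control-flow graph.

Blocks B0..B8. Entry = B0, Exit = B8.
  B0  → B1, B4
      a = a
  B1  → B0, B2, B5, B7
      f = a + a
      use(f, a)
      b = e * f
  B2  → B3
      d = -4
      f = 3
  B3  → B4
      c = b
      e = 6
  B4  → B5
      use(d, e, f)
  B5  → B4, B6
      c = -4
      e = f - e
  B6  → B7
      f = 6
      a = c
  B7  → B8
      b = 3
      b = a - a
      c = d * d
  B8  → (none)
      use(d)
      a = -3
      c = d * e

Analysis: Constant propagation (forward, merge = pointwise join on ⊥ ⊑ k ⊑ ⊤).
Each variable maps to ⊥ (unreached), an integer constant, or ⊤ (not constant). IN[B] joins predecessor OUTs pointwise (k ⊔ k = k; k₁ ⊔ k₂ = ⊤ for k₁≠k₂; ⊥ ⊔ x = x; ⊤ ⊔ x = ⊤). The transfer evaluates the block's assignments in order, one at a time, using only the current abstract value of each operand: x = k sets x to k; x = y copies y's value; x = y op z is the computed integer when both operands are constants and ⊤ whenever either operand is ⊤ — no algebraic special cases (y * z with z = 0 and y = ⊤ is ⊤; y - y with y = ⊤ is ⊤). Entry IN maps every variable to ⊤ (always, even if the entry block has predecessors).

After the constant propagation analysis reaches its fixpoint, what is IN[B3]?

Answer: {a: ⊤, b: ⊤, c: ⊤, d: -4, e: ⊤, f: 3}

Derivation:
Converged values:
  B0: | IN=(all ⊤) | OUT=(all ⊤)
  B1: | IN=(all ⊤) | OUT=(all ⊤)
  B2: | IN=(all ⊤) | OUT={d:-4, f:3; rest ⊤}
  B3: | IN={d:-4, f:3; rest ⊤} | OUT={d:-4, e:6, f:3; rest ⊤}
  B4: | IN=(all ⊤) | OUT=(all ⊤)
  B5: | IN=(all ⊤) | OUT={c:-4; rest ⊤}
  B6: | IN={c:-4; rest ⊤} | OUT={a:-4, c:-4, f:6; rest ⊤}
  B7: | IN=(all ⊤) | OUT=(all ⊤)
  B8: | IN=(all ⊤) | OUT={a:-3; rest ⊤}

Merge at B3: IN[B3] = OUT[B2] = {a: ⊤, b: ⊤, c: ⊤, d: -4, e: ⊤, f: 3}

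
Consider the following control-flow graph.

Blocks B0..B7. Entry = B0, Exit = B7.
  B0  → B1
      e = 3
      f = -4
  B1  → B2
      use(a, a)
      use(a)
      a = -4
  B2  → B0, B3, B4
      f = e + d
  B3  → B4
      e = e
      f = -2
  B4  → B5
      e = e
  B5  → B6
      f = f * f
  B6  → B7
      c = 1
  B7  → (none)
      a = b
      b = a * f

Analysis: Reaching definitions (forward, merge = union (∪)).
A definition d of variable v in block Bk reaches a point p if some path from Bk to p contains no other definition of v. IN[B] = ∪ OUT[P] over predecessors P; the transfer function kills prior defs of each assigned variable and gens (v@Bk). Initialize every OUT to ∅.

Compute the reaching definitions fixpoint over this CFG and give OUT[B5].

Converged values:
  B0:  IN={a@B1, e@B0, f@B2}  OUT={a@B1, e@B0, f@B0}
  B1:  IN={a@B1, e@B0, f@B0}  OUT={a@B1, e@B0, f@B0}
  B2:  IN={a@B1, e@B0, f@B0}  OUT={a@B1, e@B0, f@B2}
  B3:  IN={a@B1, e@B0, f@B2}  OUT={a@B1, e@B3, f@B3}
  B4:  IN={a@B1, e@B0, e@B3, f@B2, f@B3}  OUT={a@B1, e@B4, f@B2, f@B3}
  B5:  IN={a@B1, e@B4, f@B2, f@B3}  OUT={a@B1, e@B4, f@B5}
  B6:  IN={a@B1, e@B4, f@B5}  OUT={a@B1, c@B6, e@B4, f@B5}
  B7:  IN={a@B1, c@B6, e@B4, f@B5}  OUT={a@B7, b@B7, c@B6, e@B4, f@B5}

Merge at B5: IN[B5] = OUT[B4] = {a@B1, e@B4, f@B2, f@B3}
Applying B5's transfer function to that IN value gives OUT[B5] (row B5 above).

Answer: {a@B1, e@B4, f@B5}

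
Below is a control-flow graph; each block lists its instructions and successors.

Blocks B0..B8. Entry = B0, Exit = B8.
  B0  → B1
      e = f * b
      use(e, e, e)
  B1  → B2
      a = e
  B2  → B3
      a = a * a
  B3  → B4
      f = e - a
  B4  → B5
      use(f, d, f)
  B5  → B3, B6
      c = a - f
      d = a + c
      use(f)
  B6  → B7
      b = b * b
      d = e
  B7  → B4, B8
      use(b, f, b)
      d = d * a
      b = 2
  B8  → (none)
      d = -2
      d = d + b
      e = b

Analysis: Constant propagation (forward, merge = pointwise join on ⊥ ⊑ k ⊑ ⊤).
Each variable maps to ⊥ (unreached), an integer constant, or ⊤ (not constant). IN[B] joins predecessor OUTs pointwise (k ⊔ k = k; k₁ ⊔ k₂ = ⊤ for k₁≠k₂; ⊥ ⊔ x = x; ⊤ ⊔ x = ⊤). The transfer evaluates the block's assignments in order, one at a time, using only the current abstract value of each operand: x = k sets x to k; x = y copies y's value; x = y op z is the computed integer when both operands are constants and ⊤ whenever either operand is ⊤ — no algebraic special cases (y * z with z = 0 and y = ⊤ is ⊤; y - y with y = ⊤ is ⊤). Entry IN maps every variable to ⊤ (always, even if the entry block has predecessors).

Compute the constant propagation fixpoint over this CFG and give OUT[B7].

Fixpoint table:
  B0:  IN=(all ⊤)  OUT=(all ⊤)
  B1:  IN=(all ⊤)  OUT=(all ⊤)
  B2:  IN=(all ⊤)  OUT=(all ⊤)
  B3:  IN=(all ⊤)  OUT=(all ⊤)
  B4:  IN=(all ⊤)  OUT=(all ⊤)
  B5:  IN=(all ⊤)  OUT=(all ⊤)
  B6:  IN=(all ⊤)  OUT=(all ⊤)
  B7:  IN=(all ⊤)  OUT={b:2; rest ⊤}
  B8:  IN={b:2; rest ⊤}  OUT={b:2, d:0, e:2; rest ⊤}

Merge at B7: IN[B7] = OUT[B6] = {a: ⊤, b: ⊤, c: ⊤, d: ⊤, e: ⊤, f: ⊤}
Applying B7's transfer function to that IN value gives OUT[B7] (row B7 above).

Answer: {a: ⊤, b: 2, c: ⊤, d: ⊤, e: ⊤, f: ⊤}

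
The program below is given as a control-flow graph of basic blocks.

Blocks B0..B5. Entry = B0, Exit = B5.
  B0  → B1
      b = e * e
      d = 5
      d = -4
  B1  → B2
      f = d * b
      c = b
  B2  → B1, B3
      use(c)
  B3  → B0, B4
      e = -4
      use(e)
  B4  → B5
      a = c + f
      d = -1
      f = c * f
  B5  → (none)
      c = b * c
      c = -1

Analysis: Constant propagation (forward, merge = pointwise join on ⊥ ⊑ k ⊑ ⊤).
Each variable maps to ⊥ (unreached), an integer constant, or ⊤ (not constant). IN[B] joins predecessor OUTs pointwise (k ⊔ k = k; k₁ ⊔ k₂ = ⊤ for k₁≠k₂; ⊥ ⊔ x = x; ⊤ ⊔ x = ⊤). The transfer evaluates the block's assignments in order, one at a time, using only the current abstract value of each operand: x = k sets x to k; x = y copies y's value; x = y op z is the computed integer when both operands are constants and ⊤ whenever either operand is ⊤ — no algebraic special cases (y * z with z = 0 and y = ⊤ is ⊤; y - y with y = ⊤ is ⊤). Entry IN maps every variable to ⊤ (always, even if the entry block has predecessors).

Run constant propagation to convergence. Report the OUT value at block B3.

Fixpoint table:
  B0: | IN=(all ⊤) | OUT={d:-4; rest ⊤}
  B1: | IN={d:-4; rest ⊤} | OUT={d:-4; rest ⊤}
  B2: | IN={d:-4; rest ⊤} | OUT={d:-4; rest ⊤}
  B3: | IN={d:-4; rest ⊤} | OUT={d:-4, e:-4; rest ⊤}
  B4: | IN={d:-4, e:-4; rest ⊤} | OUT={d:-1, e:-4; rest ⊤}
  B5: | IN={d:-1, e:-4; rest ⊤} | OUT={c:-1, d:-1, e:-4; rest ⊤}

Merge at B3: IN[B3] = OUT[B2] = {a: ⊤, b: ⊤, c: ⊤, d: -4, e: ⊤, f: ⊤}
Applying B3's transfer function to that IN value gives OUT[B3] (row B3 above).

Answer: {a: ⊤, b: ⊤, c: ⊤, d: -4, e: -4, f: ⊤}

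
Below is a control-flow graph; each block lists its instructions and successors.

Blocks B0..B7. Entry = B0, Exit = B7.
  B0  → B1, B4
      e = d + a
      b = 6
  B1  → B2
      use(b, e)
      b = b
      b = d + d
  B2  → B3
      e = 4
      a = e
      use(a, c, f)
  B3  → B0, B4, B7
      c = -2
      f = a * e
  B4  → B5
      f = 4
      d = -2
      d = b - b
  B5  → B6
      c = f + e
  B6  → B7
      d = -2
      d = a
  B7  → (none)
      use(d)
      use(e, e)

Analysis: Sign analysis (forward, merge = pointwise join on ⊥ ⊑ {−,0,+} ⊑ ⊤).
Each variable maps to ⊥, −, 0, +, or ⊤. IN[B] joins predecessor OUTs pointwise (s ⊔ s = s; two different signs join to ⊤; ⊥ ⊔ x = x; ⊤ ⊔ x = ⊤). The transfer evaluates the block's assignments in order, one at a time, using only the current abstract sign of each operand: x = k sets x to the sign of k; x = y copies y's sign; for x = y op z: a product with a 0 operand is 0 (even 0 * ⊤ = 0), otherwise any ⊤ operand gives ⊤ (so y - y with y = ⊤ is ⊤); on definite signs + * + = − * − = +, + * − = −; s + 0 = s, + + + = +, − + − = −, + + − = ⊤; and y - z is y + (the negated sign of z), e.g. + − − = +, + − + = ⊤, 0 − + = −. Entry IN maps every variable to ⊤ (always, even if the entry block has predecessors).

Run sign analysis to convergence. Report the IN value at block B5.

Converged values:
  B0:   IN=(all ⊤)   OUT={b:+; rest ⊤}
  B1:   IN={b:+; rest ⊤}   OUT=(all ⊤)
  B2:   IN=(all ⊤)   OUT={a:+, e:+; rest ⊤}
  B3:   IN={a:+, e:+; rest ⊤}   OUT={a:+, c:-, e:+, f:+; rest ⊤}
  B4:   IN=(all ⊤)   OUT={f:+; rest ⊤}
  B5:   IN={f:+; rest ⊤}   OUT={f:+; rest ⊤}
  B6:   IN={f:+; rest ⊤}   OUT={f:+; rest ⊤}
  B7:   IN={f:+; rest ⊤}   OUT={f:+; rest ⊤}

Merge at B5: IN[B5] = OUT[B4] = {a: ⊤, b: ⊤, c: ⊤, d: ⊤, e: ⊤, f: +}

Answer: {a: ⊤, b: ⊤, c: ⊤, d: ⊤, e: ⊤, f: +}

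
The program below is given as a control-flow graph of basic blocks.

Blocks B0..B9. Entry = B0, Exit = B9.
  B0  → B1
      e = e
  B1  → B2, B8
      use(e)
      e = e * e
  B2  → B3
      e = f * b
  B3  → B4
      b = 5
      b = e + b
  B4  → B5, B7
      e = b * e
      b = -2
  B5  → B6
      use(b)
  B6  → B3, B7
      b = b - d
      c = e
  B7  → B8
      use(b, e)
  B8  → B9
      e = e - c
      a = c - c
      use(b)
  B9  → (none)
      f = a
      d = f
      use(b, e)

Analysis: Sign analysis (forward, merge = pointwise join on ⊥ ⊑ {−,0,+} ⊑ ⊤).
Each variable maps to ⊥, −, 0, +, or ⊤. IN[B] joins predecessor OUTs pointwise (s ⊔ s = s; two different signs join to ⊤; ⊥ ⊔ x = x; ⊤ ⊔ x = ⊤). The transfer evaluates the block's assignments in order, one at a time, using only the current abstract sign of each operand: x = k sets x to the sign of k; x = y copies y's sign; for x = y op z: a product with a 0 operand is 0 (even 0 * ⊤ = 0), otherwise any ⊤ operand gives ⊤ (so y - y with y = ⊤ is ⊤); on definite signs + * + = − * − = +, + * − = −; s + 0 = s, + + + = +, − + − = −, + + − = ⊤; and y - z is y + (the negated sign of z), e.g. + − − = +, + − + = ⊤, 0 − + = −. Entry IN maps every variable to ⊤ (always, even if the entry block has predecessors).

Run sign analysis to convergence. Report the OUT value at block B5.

Answer: {a: ⊤, b: -, c: ⊤, d: ⊤, e: ⊤, f: ⊤}

Derivation:
Converged values:
  B0: | IN=(all ⊤) | OUT=(all ⊤)
  B1: | IN=(all ⊤) | OUT=(all ⊤)
  B2: | IN=(all ⊤) | OUT=(all ⊤)
  B3: | IN=(all ⊤) | OUT=(all ⊤)
  B4: | IN=(all ⊤) | OUT={b:-; rest ⊤}
  B5: | IN={b:-; rest ⊤} | OUT={b:-; rest ⊤}
  B6: | IN={b:-; rest ⊤} | OUT=(all ⊤)
  B7: | IN=(all ⊤) | OUT=(all ⊤)
  B8: | IN=(all ⊤) | OUT=(all ⊤)
  B9: | IN=(all ⊤) | OUT=(all ⊤)

Merge at B5: IN[B5] = OUT[B4] = {a: ⊤, b: -, c: ⊤, d: ⊤, e: ⊤, f: ⊤}
Applying B5's transfer function to that IN value gives OUT[B5] (row B5 above).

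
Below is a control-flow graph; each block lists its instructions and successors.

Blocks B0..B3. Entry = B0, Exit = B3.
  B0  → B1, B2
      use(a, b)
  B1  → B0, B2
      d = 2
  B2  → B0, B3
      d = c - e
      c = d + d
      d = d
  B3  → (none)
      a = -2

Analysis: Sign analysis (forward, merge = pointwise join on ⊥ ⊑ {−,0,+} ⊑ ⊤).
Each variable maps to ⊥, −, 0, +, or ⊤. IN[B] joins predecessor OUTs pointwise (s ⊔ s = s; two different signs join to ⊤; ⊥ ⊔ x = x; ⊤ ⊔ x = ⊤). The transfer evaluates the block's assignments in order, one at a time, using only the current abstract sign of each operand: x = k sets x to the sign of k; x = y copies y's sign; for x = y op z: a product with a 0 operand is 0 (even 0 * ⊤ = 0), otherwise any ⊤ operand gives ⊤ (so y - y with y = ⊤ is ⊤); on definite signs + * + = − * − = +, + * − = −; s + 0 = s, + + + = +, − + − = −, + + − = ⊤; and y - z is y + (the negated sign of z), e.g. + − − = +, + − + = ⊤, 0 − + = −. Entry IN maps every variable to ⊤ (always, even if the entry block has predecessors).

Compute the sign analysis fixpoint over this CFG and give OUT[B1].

Converged values:
  B0: | IN=(all ⊤) | OUT=(all ⊤)
  B1: | IN=(all ⊤) | OUT={d:+; rest ⊤}
  B2: | IN=(all ⊤) | OUT=(all ⊤)
  B3: | IN=(all ⊤) | OUT={a:-; rest ⊤}

Merge at B1: IN[B1] = OUT[B0] = {a: ⊤, b: ⊤, c: ⊤, d: ⊤, e: ⊤, f: ⊤}
Applying B1's transfer function to that IN value gives OUT[B1] (row B1 above).

Answer: {a: ⊤, b: ⊤, c: ⊤, d: +, e: ⊤, f: ⊤}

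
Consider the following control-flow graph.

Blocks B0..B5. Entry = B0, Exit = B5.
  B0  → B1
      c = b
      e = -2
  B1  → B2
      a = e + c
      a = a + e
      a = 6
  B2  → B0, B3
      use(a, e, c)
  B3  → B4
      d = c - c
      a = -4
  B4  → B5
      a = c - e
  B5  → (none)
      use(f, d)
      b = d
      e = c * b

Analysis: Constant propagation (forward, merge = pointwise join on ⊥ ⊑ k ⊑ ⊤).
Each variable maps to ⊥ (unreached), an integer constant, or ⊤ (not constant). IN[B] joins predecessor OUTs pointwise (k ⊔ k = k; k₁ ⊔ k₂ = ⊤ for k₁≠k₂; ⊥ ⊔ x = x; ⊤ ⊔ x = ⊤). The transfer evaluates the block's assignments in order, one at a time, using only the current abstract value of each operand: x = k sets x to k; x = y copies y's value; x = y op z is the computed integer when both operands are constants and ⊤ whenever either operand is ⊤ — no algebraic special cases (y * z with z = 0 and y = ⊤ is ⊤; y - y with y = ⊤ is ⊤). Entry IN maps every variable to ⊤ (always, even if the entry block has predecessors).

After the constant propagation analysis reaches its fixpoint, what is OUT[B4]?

Per-block solution:
  B0:   IN=(all ⊤)   OUT={e:-2; rest ⊤}
  B1:   IN={e:-2; rest ⊤}   OUT={a:6, e:-2; rest ⊤}
  B2:   IN={a:6, e:-2; rest ⊤}   OUT={a:6, e:-2; rest ⊤}
  B3:   IN={a:6, e:-2; rest ⊤}   OUT={a:-4, e:-2; rest ⊤}
  B4:   IN={a:-4, e:-2; rest ⊤}   OUT={e:-2; rest ⊤}
  B5:   IN={e:-2; rest ⊤}   OUT=(all ⊤)

Merge at B4: IN[B4] = OUT[B3] = {a: -4, b: ⊤, c: ⊤, d: ⊤, e: -2, f: ⊤}
Applying B4's transfer function to that IN value gives OUT[B4] (row B4 above).

Answer: {a: ⊤, b: ⊤, c: ⊤, d: ⊤, e: -2, f: ⊤}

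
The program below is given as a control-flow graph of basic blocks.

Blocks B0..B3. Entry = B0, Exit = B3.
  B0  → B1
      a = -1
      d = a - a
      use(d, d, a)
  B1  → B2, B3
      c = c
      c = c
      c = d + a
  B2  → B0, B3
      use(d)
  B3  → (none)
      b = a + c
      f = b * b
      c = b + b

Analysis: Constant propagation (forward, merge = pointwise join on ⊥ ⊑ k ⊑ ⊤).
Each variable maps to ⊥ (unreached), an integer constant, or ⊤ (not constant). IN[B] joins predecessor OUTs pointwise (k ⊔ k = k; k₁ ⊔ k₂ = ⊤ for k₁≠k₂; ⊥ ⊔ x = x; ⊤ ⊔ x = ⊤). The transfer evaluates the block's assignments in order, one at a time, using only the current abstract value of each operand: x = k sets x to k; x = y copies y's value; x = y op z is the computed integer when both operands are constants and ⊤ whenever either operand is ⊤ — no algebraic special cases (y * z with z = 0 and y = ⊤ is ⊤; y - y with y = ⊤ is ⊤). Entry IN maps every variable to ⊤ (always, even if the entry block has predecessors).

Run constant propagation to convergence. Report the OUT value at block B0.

Answer: {a: -1, b: ⊤, c: ⊤, d: 0, e: ⊤, f: ⊤}

Working:
Converged values:
  B0:  IN=(all ⊤)  OUT={a:-1, d:0; rest ⊤}
  B1:  IN={a:-1, d:0; rest ⊤}  OUT={a:-1, c:-1, d:0; rest ⊤}
  B2:  IN={a:-1, c:-1, d:0; rest ⊤}  OUT={a:-1, c:-1, d:0; rest ⊤}
  B3:  IN={a:-1, c:-1, d:0; rest ⊤}  OUT={a:-1, b:-2, c:-4, d:0, f:4; rest ⊤}

Merge at B0 (entry node, so the boundary value (all ⊤) is joined with the incoming edge(s)): IN[B0] = (all ⊤) ⊔ OUT[B2] = {a: ⊤, b: ⊤, c: ⊤, d: ⊤, e: ⊤, f: ⊤}
Applying B0's transfer function to that IN value gives OUT[B0] (row B0 above).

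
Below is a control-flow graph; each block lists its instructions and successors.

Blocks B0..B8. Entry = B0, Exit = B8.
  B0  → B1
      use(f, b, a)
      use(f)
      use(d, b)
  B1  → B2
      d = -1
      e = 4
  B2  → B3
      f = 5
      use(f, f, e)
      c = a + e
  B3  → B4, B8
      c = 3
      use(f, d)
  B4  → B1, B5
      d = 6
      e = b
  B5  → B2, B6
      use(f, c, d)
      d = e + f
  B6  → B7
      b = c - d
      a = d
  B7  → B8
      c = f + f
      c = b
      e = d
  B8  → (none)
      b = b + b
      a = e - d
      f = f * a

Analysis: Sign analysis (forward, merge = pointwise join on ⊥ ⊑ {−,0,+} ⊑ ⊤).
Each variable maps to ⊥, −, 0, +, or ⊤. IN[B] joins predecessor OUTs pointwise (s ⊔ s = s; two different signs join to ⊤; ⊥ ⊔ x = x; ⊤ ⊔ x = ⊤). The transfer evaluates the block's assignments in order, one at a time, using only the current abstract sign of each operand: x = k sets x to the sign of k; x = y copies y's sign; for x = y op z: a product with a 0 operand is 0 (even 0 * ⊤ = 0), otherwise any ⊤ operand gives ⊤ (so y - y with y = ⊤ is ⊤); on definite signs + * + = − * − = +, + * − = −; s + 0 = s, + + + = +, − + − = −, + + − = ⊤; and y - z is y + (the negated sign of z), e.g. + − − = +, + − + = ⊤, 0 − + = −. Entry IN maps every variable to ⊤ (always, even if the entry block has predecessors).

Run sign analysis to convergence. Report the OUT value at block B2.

Converged values:
  B0:   IN=(all ⊤)   OUT=(all ⊤)
  B1:   IN=(all ⊤)   OUT={d:-, e:+; rest ⊤}
  B2:   IN=(all ⊤)   OUT={f:+; rest ⊤}
  B3:   IN={f:+; rest ⊤}   OUT={c:+, f:+; rest ⊤}
  B4:   IN={c:+, f:+; rest ⊤}   OUT={c:+, d:+, f:+; rest ⊤}
  B5:   IN={c:+, d:+, f:+; rest ⊤}   OUT={c:+, f:+; rest ⊤}
  B6:   IN={c:+, f:+; rest ⊤}   OUT={c:+, f:+; rest ⊤}
  B7:   IN={c:+, f:+; rest ⊤}   OUT={f:+; rest ⊤}
  B8:   IN={f:+; rest ⊤}   OUT=(all ⊤)

Merge at B2: IN[B2] = OUT[B1] ⊔ OUT[B5] = {a: ⊤, b: ⊤, c: ⊤, d: ⊤, e: ⊤, f: ⊤}
Applying B2's transfer function to that IN value gives OUT[B2] (row B2 above).

Answer: {a: ⊤, b: ⊤, c: ⊤, d: ⊤, e: ⊤, f: +}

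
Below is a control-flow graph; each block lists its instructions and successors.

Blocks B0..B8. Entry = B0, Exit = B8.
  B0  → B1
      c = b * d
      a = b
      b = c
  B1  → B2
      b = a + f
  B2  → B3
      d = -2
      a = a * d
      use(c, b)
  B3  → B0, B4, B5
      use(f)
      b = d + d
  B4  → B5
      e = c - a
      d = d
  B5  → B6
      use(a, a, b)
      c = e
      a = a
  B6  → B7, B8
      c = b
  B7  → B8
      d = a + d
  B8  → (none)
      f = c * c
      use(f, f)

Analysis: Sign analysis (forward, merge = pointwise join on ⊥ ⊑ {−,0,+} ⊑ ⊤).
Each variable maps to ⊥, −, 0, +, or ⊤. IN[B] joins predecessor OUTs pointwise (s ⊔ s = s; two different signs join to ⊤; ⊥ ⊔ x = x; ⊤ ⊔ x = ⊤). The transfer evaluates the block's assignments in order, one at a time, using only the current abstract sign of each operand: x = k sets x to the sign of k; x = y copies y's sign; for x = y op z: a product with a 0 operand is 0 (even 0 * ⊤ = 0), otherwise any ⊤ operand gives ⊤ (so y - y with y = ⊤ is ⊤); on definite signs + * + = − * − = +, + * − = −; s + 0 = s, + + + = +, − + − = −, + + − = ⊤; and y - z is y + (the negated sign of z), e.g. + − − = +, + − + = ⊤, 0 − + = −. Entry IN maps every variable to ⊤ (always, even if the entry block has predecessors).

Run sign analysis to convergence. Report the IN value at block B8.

Converged values:
  B0:  IN=(all ⊤)  OUT=(all ⊤)
  B1:  IN=(all ⊤)  OUT=(all ⊤)
  B2:  IN=(all ⊤)  OUT={d:-; rest ⊤}
  B3:  IN={d:-; rest ⊤}  OUT={b:-, d:-; rest ⊤}
  B4:  IN={b:-, d:-; rest ⊤}  OUT={b:-, d:-; rest ⊤}
  B5:  IN={b:-, d:-; rest ⊤}  OUT={b:-, d:-; rest ⊤}
  B6:  IN={b:-, d:-; rest ⊤}  OUT={b:-, c:-, d:-; rest ⊤}
  B7:  IN={b:-, c:-, d:-; rest ⊤}  OUT={b:-, c:-; rest ⊤}
  B8:  IN={b:-, c:-; rest ⊤}  OUT={b:-, c:-, f:+; rest ⊤}

Merge at B8: IN[B8] = OUT[B6] ⊔ OUT[B7] = {a: ⊤, b: -, c: -, d: ⊤, e: ⊤, f: ⊤}

Answer: {a: ⊤, b: -, c: -, d: ⊤, e: ⊤, f: ⊤}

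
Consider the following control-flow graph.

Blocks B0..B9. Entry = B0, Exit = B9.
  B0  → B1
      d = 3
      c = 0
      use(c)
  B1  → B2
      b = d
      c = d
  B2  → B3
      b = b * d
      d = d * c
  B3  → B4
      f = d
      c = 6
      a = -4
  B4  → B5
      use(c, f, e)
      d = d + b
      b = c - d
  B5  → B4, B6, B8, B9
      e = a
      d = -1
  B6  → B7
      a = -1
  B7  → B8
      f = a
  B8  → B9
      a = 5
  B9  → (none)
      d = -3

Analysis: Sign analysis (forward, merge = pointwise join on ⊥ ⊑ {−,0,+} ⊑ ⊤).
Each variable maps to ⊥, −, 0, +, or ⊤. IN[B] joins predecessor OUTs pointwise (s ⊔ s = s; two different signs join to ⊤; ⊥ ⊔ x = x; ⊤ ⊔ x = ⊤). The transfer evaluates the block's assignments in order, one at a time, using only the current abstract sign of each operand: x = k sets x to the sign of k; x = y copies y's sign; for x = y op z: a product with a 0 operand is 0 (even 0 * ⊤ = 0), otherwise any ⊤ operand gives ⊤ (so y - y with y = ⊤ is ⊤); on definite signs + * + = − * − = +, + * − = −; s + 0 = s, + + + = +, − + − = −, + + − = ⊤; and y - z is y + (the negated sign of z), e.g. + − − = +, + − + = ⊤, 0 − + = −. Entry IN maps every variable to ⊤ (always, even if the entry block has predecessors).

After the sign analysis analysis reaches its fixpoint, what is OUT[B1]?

Fixpoint table:
  B0:  IN=(all ⊤)  OUT={c:0, d:+; rest ⊤}
  B1:  IN={c:0, d:+; rest ⊤}  OUT={b:+, c:+, d:+; rest ⊤}
  B2:  IN={b:+, c:+, d:+; rest ⊤}  OUT={b:+, c:+, d:+; rest ⊤}
  B3:  IN={b:+, c:+, d:+; rest ⊤}  OUT={a:-, b:+, c:+, d:+, f:+; rest ⊤}
  B4:  IN={a:-, c:+, f:+; rest ⊤}  OUT={a:-, c:+, f:+; rest ⊤}
  B5:  IN={a:-, c:+, f:+; rest ⊤}  OUT={a:-, c:+, d:-, e:-, f:+; rest ⊤}
  B6:  IN={a:-, c:+, d:-, e:-, f:+; rest ⊤}  OUT={a:-, c:+, d:-, e:-, f:+; rest ⊤}
  B7:  IN={a:-, c:+, d:-, e:-, f:+; rest ⊤}  OUT={a:-, c:+, d:-, e:-, f:-; rest ⊤}
  B8:  IN={a:-, c:+, d:-, e:-; rest ⊤}  OUT={a:+, c:+, d:-, e:-; rest ⊤}
  B9:  IN={c:+, d:-, e:-; rest ⊤}  OUT={c:+, d:-, e:-; rest ⊤}

Merge at B1: IN[B1] = OUT[B0] = {a: ⊤, b: ⊤, c: 0, d: +, e: ⊤, f: ⊤}
Applying B1's transfer function to that IN value gives OUT[B1] (row B1 above).

Answer: {a: ⊤, b: +, c: +, d: +, e: ⊤, f: ⊤}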